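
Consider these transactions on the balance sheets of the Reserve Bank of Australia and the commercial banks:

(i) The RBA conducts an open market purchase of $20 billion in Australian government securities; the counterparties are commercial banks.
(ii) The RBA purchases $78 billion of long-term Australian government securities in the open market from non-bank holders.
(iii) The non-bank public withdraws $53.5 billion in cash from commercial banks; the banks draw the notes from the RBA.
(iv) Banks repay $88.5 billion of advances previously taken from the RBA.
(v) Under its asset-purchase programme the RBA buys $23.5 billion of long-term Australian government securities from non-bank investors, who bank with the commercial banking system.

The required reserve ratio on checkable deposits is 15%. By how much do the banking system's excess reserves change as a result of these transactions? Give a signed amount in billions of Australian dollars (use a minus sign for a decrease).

-$27.7 billion

OMO purchase (from banks) $20 billion: reserves +$20B, deposits 0.
Asset purchase (from non-banks) $78 billion: reserves +$78B, deposits +$78B.
Currency withdrawal $53.5 billion: reserves −$53.5B, deposits −$53.5B.
Discount-window repayment $88.5 billion: reserves −$88.5B, deposits 0.
Asset purchase (from non-banks) $23.5 billion: reserves +$23.5B, deposits +$23.5B.
Totals: Δreserves = −$20.5B, Δdeposits = +$48B.
Δrequired reserves = 15% × +$48B = +$7.2B.
Δexcess reserves = Δreserves − Δrequired = −$20.5B − (+$7.2B) = -$27.7 billion.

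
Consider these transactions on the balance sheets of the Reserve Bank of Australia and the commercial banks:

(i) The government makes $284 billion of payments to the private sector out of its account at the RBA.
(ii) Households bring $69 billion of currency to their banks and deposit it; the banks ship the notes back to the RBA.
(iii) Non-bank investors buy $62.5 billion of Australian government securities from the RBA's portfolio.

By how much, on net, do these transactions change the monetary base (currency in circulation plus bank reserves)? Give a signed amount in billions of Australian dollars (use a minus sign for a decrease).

+$221.5 billion

RBA balance sheet:
  Assets:      Securities −$62.5B
  Liabilities: Bank reserves +$290.5B, Currency in circulation −$69B, Government deposits −$284B
Commercial banking system:
  Assets:      Reserves at CB +$290.5B
  Liabilities: Checkable deposits +$290.5B
Monetary base = currency + reserves: −$69B + (+$290.5B) = +$221.5 billion.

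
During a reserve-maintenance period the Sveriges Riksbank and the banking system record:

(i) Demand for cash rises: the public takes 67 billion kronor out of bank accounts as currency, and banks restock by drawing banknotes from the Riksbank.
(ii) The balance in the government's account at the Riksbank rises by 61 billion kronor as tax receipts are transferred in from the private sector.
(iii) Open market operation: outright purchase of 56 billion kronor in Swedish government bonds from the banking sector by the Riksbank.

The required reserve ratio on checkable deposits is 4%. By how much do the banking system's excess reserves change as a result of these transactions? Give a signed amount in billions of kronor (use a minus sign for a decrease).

-66.88 billion

Currency withdrawal 67 billion kronor: reserves −67B, deposits −67B.
Government account inflow 61 billion kronor: reserves −61B, deposits −61B.
OMO purchase (from banks) 56 billion kronor: reserves +56B, deposits 0.
Totals: Δreserves = −72B, Δdeposits = −128B.
Δrequired reserves = 4% × −128B = −5.12B.
Δexcess reserves = Δreserves − Δrequired = −72B − (−5.12B) = -66.88 billion.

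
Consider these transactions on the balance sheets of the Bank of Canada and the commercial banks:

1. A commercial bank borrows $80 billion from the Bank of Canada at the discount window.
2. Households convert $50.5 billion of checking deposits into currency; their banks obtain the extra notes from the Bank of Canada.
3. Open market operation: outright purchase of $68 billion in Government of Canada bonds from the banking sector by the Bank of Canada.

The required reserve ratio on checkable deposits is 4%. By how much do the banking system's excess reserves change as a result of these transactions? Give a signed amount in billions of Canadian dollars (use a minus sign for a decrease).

+$99.52 billion

Discount-window loan $80 billion: reserves +$80B, deposits 0.
Currency withdrawal $50.5 billion: reserves −$50.5B, deposits −$50.5B.
OMO purchase (from banks) $68 billion: reserves +$68B, deposits 0.
Totals: Δreserves = +$97.5B, Δdeposits = −$50.5B.
Δrequired reserves = 4% × −$50.5B = −$2.02B.
Δexcess reserves = Δreserves − Δrequired = +$97.5B − (−$2.02B) = +$99.52 billion.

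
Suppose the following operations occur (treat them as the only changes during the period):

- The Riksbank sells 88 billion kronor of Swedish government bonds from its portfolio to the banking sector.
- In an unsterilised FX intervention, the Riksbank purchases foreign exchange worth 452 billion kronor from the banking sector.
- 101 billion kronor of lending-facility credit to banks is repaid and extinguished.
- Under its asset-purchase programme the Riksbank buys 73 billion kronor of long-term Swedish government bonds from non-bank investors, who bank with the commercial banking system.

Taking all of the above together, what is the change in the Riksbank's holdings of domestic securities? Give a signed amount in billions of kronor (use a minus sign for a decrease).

-15 billion

Riksbank balance sheet:
  Assets:      Securities −15B, Loans to banks −101B, Foreign assets +452B
  Liabilities: Bank reserves +336B
Commercial banking system:
  Assets:      Reserves at CB +336B, Securities +88B, Foreign assets −452B
  Liabilities: Checkable deposits +73B, Borrowings from CB −101B
So the change in the Riksbank's holdings of domestic securities is -15 billion.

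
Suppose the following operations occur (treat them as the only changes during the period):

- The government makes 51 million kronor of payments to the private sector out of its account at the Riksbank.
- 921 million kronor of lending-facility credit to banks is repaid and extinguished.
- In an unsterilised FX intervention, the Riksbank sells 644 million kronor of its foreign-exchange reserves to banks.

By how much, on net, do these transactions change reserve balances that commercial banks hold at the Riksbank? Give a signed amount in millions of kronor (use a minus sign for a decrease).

-1514 million

Government spending 51 million kronor: government payments flow into bank reserve accounts → +51M.
Discount-window repayment 921 million kronor: repayment is debited from reserves → −921M.
FX sale 644 million kronor: the buying banks pay out of their reserve balances → −644M.
Net: 51 − 921 − 644 = -1514 million.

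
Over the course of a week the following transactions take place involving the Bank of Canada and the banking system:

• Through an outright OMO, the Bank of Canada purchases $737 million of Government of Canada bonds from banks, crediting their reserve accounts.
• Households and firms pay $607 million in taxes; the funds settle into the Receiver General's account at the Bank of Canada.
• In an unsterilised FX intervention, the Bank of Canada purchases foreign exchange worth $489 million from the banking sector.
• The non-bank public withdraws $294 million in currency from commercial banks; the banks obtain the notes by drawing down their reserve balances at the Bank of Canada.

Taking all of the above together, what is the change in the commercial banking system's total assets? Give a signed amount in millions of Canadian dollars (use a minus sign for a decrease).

OMO purchase (from banks) $737 million: just an asset swap on bank balance sheets → 0.
Government account inflow $607 million: bank balance sheets shrink → −$607M.
FX purchase $489 million: just an asset swap on bank balance sheets → 0.
Currency withdrawal $294 million: bank balance sheets shrink → −$294M.
Net: 0 − 607 + 0 − 294 = -$901 million.

-$901 million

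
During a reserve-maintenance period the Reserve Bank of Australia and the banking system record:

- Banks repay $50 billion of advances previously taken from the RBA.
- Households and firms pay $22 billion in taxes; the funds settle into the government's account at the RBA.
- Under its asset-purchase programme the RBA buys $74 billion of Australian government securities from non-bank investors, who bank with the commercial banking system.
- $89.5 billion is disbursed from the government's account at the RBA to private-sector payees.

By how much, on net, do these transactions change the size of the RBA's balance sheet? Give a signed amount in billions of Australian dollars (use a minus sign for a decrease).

+$24 billion

Discount-window repayment $50 billion: an RBA asset is shed → −$50B.
Government account inflow $22 billion: only the composition of liabilities changes → 0.
Asset purchase (from non-banks) $74 billion: an RBA asset is acquired → +$74B.
Government spending $89.5 billion: only the composition of liabilities changes → 0.
Net: −50 + 0 + 74 + 0 = +$24 billion.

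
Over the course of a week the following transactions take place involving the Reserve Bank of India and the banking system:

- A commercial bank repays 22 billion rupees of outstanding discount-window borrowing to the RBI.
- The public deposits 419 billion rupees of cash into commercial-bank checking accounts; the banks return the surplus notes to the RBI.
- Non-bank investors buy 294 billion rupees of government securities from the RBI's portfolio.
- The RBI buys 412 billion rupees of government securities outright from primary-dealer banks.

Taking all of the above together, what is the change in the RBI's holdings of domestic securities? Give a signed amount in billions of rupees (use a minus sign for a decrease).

Discount-window repayment 22 billion rupees: the RBI's securities portfolio is untouched → 0.
Currency deposit 419 billion rupees: the RBI's securities portfolio is untouched → 0.
Asset sale (to non-banks) 294 billion rupees: securities removed from the RBI's portfolio → −294B.
OMO purchase (from banks) 412 billion rupees: securities added to the RBI's portfolio → +412B.
Net: 0 + 0 − 294 + 412 = +118 billion.

+118 billion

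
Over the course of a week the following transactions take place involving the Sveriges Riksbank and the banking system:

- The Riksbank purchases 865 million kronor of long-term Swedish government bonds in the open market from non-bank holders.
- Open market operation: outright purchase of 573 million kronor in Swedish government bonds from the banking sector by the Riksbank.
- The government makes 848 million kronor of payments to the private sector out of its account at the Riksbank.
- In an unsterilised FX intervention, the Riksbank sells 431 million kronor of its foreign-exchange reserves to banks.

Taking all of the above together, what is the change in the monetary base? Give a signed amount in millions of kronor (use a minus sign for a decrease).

+1855 million

Riksbank balance sheet:
  Assets:      Securities +1438M, Foreign assets −431M
  Liabilities: Bank reserves +1855M, Government deposits −848M
Commercial banking system:
  Assets:      Reserves at CB +1855M, Securities −573M, Foreign assets +431M
  Liabilities: Checkable deposits +1713M
Monetary base = currency + reserves: 0 + (+1855M) = +1855 million.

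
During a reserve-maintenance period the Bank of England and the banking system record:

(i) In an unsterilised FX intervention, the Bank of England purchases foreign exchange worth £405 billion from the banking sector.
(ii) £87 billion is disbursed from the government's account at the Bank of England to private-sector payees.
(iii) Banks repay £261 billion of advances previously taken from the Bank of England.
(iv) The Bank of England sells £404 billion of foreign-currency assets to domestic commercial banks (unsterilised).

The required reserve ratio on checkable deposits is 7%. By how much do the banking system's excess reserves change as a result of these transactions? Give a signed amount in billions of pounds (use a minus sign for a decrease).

-£179.09 billion

FX purchase £405 billion: reserves +£405B, deposits 0.
Government spending £87 billion: reserves +£87B, deposits +£87B.
Discount-window repayment £261 billion: reserves −£261B, deposits 0.
FX sale £404 billion: reserves −£404B, deposits 0.
Totals: Δreserves = −£173B, Δdeposits = +£87B.
Δrequired reserves = 7% × +£87B = +£6.09B.
Δexcess reserves = Δreserves − Δrequired = −£173B − (+£6.09B) = -£179.09 billion.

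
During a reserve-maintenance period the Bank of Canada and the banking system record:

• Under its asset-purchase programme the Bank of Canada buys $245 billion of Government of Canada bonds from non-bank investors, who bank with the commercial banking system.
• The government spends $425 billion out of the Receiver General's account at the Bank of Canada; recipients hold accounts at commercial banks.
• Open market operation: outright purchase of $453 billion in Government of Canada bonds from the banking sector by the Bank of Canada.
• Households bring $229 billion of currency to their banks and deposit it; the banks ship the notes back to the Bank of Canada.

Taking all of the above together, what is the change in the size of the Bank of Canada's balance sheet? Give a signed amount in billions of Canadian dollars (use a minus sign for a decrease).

Bank of Canada balance sheet:
  Assets:      Securities +$698B
  Liabilities: Bank reserves +$1352B, Currency in circulation −$229B, Government deposits −$425B
Commercial banking system:
  Assets:      Reserves at CB +$1352B, Securities −$453B
  Liabilities: Checkable deposits +$899B
Change in total Bank of Canada assets = +$698 billion.

+$698 billion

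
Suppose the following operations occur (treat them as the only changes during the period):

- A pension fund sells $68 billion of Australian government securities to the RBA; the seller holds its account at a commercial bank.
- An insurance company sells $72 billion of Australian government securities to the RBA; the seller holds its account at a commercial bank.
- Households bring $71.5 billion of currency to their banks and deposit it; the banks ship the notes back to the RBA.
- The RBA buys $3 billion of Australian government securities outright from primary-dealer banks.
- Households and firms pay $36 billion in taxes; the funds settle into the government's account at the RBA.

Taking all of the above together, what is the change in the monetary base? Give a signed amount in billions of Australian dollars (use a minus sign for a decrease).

Asset purchase (from non-banks) $68 billion: RBA balance sheet expands → +$68B.
Asset purchase (from non-banks) $72 billion: RBA balance sheet expands → +$72B.
Currency deposit $71.5 billion: just a shift between currency and reserves — both are base money → 0.
OMO purchase (from banks) $3 billion: RBA balance sheet expands → +$3B.
Government account inflow $36 billion: reserves shift to a non-base liability → −$36B.
Net: 68 + 72 + 0 + 3 − 36 = +$107 billion.

+$107 billion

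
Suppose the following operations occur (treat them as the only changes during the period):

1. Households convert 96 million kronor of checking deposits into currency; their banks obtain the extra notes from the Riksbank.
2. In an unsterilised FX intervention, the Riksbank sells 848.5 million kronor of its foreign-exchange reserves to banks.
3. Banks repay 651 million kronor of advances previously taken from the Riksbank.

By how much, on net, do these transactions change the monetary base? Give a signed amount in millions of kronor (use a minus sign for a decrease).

-1499.5 million

Currency withdrawal 96 million kronor: just a shift between currency and reserves — both are base money → 0.
FX sale 848.5 million kronor: Riksbank balance sheet contracts → −848.5M.
Discount-window repayment 651 million kronor: Riksbank balance sheet contracts → −651M.
Net: 0 − 848.5 − 651 = -1499.5 million.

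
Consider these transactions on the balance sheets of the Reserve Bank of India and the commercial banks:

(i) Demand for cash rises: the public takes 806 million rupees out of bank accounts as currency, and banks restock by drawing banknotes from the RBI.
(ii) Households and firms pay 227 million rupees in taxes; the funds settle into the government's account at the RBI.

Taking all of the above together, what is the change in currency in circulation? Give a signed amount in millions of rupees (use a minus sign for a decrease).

+806 million

RBI balance sheet:
  Assets:      no change
  Liabilities: Bank reserves −1033M, Currency in circulation +806M, Government deposits +227M
So the change in currency in circulation is +806 million.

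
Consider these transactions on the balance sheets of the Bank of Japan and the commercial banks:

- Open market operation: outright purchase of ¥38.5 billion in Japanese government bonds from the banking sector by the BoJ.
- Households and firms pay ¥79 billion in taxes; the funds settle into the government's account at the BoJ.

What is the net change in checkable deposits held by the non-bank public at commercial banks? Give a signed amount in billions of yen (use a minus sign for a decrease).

BoJ balance sheet:
  Assets:      Securities +¥38.5B
  Liabilities: Bank reserves −¥40.5B, Government deposits +¥79B
Commercial banking system:
  Assets:      Reserves at CB −¥40.5B, Securities −¥38.5B
  Liabilities: Checkable deposits −¥79B
So the change in checkable deposits held by the non-bank public at commercial banks is -¥79 billion.

-¥79 billion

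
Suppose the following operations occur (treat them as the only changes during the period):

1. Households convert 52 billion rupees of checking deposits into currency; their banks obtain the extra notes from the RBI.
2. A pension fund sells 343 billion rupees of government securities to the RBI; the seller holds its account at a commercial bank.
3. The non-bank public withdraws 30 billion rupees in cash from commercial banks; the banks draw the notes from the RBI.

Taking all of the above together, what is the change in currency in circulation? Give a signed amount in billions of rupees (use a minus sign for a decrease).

RBI balance sheet:
  Assets:      Securities +343B
  Liabilities: Bank reserves +261B, Currency in circulation +82B
So the change in currency in circulation is +82 billion.

+82 billion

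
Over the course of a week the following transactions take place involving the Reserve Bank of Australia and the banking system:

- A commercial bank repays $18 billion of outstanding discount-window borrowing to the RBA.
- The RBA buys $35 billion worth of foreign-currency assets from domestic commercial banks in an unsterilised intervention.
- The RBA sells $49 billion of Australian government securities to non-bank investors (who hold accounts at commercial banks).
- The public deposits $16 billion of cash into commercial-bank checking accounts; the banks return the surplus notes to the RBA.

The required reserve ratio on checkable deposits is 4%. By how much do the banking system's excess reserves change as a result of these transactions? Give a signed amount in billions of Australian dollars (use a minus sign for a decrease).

Discount-window repayment $18 billion: reserves −$18B, deposits 0.
FX purchase $35 billion: reserves +$35B, deposits 0.
Asset sale (to non-banks) $49 billion: reserves −$49B, deposits −$49B.
Currency deposit $16 billion: reserves +$16B, deposits +$16B.
Totals: Δreserves = −$16B, Δdeposits = −$33B.
Δrequired reserves = 4% × −$33B = −$1.32B.
Δexcess reserves = Δreserves − Δrequired = −$16B − (−$1.32B) = -$14.68 billion.

-$14.68 billion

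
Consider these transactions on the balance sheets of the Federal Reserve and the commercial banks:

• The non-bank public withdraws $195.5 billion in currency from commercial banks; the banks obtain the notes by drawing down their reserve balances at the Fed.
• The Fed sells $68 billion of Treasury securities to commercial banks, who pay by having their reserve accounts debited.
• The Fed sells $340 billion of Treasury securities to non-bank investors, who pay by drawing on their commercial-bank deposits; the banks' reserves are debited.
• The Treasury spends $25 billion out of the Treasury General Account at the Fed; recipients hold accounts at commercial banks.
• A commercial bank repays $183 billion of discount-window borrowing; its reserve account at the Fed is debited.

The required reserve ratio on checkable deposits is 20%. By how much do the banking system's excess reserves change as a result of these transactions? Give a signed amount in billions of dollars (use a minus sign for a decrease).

-$659.4 billion

Currency withdrawal $195.5 billion: reserves −$195.5B, deposits −$195.5B.
OMO sale (to banks) $68 billion: reserves −$68B, deposits 0.
Asset sale (to non-banks) $340 billion: reserves −$340B, deposits −$340B.
Government spending $25 billion: reserves +$25B, deposits +$25B.
Discount-window repayment $183 billion: reserves −$183B, deposits 0.
Totals: Δreserves = −$761.5B, Δdeposits = −$510.5B.
Δrequired reserves = 20% × −$510.5B = −$102.1B.
Δexcess reserves = Δreserves − Δrequired = −$761.5B − (−$102.1B) = -$659.4 billion.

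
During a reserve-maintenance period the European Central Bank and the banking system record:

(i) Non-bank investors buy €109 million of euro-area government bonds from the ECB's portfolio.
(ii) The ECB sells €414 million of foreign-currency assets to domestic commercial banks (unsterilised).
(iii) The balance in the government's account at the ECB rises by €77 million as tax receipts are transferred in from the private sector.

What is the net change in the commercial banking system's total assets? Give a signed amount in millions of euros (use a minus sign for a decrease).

-€186 million

ECB balance sheet:
  Assets:      Securities −€109M, Foreign assets −€414M
  Liabilities: Bank reserves −€600M, Government deposits +€77M
Commercial banking system:
  Assets:      Reserves at CB −€600M, Foreign assets +€414M
  Liabilities: Checkable deposits −€186M
Change in total bank assets = -€186 million.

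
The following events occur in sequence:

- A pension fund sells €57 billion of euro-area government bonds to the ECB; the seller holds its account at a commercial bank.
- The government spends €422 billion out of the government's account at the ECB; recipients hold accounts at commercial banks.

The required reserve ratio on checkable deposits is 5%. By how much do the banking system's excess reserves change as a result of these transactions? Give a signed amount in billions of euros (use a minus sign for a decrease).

+€455.05 billion

Asset purchase (from non-banks) €57 billion: reserves +€57B, deposits +€57B.
Government spending €422 billion: reserves +€422B, deposits +€422B.
Totals: Δreserves = +€479B, Δdeposits = +€479B.
Δrequired reserves = 5% × +€479B = +€23.95B.
Δexcess reserves = Δreserves − Δrequired = +€479B − (+€23.95B) = +€455.05 billion.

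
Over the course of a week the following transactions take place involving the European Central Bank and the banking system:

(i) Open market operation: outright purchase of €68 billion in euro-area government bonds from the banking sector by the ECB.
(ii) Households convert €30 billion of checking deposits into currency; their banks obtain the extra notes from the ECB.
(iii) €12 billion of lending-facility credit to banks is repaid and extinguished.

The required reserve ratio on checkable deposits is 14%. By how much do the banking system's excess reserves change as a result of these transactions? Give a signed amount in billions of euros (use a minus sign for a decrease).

OMO purchase (from banks) €68 billion: reserves +€68B, deposits 0.
Currency withdrawal €30 billion: reserves −€30B, deposits −€30B.
Discount-window repayment €12 billion: reserves −€12B, deposits 0.
Totals: Δreserves = +€26B, Δdeposits = −€30B.
Δrequired reserves = 14% × −€30B = −€4.2B.
Δexcess reserves = Δreserves − Δrequired = +€26B − (−€4.2B) = +€30.2 billion.

+€30.2 billion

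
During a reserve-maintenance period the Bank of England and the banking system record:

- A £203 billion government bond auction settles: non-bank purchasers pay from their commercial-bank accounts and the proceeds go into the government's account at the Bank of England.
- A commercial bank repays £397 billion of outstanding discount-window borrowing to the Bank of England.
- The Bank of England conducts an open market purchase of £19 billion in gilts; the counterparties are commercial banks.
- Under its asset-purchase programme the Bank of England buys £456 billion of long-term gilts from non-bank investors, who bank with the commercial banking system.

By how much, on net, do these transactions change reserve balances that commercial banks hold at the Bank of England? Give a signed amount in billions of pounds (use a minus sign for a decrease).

-£125 billion

Government account inflow £203 billion: funds move from bank reserves into the government account → −£203B.
Discount-window repayment £397 billion: repayment is debited from reserves → −£397B.
OMO purchase (from banks) £19 billion: the Bank of England pays by crediting reserve accounts → +£19B.
Asset purchase (from non-banks) £456 billion: the Bank of England pays by crediting reserve accounts → +£456B.
Net: −203 − 397 + 19 + 456 = -£125 billion.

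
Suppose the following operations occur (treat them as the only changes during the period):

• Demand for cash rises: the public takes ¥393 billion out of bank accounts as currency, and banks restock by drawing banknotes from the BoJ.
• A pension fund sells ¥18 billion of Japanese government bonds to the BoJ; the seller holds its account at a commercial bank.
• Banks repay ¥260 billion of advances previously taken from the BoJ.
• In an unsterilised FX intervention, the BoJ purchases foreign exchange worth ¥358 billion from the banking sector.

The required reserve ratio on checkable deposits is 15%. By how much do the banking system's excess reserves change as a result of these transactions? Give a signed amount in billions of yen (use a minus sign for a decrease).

-¥220.75 billion

Currency withdrawal ¥393 billion: reserves −¥393B, deposits −¥393B.
Asset purchase (from non-banks) ¥18 billion: reserves +¥18B, deposits +¥18B.
Discount-window repayment ¥260 billion: reserves −¥260B, deposits 0.
FX purchase ¥358 billion: reserves +¥358B, deposits 0.
Totals: Δreserves = −¥277B, Δdeposits = −¥375B.
Δrequired reserves = 15% × −¥375B = −¥56.25B.
Δexcess reserves = Δreserves − Δrequired = −¥277B − (−¥56.25B) = -¥220.75 billion.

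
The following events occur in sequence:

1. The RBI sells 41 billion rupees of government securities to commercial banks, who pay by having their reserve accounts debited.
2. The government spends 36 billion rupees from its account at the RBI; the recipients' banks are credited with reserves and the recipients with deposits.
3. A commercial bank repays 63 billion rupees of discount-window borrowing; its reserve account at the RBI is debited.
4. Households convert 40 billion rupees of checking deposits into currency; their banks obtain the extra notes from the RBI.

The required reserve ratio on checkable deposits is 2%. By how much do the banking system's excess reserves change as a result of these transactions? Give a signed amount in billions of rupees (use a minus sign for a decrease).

OMO sale (to banks) 41 billion rupees: reserves −41B, deposits 0.
Government spending 36 billion rupees: reserves +36B, deposits +36B.
Discount-window repayment 63 billion rupees: reserves −63B, deposits 0.
Currency withdrawal 40 billion rupees: reserves −40B, deposits −40B.
Totals: Δreserves = −108B, Δdeposits = −4B.
Δrequired reserves = 2% × −4B = −0.08B.
Δexcess reserves = Δreserves − Δrequired = −108B − (−0.08B) = -107.92 billion.

-107.92 billion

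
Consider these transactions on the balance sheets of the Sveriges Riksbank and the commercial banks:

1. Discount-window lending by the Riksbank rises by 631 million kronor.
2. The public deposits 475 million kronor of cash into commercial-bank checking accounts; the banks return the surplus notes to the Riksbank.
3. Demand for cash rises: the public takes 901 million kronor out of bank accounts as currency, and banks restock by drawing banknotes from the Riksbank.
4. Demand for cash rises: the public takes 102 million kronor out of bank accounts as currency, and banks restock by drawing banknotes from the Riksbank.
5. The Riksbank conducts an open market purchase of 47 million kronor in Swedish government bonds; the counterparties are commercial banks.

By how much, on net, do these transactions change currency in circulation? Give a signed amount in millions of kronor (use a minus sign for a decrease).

Riksbank balance sheet:
  Assets:      Securities +47M, Loans to banks +631M
  Liabilities: Bank reserves +150M, Currency in circulation +528M
So the change in currency in circulation is +528 million.

+528 million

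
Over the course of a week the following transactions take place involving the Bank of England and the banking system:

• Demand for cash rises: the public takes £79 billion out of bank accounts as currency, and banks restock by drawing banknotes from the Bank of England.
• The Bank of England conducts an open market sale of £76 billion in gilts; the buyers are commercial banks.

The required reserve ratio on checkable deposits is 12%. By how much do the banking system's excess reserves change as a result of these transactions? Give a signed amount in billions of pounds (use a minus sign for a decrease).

-£145.52 billion

Currency withdrawal £79 billion: reserves −£79B, deposits −£79B.
OMO sale (to banks) £76 billion: reserves −£76B, deposits 0.
Totals: Δreserves = −£155B, Δdeposits = −£79B.
Δrequired reserves = 12% × −£79B = −£9.48B.
Δexcess reserves = Δreserves − Δrequired = −£155B − (−£9.48B) = -£145.52 billion.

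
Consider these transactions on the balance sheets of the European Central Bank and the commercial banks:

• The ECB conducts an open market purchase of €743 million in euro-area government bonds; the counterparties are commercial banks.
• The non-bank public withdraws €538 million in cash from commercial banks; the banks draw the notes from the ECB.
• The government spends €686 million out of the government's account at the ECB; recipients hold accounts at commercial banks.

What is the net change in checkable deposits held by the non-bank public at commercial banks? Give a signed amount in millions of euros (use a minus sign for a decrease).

+€148 million

ECB balance sheet:
  Assets:      Securities +€743M
  Liabilities: Bank reserves +€891M, Currency in circulation +€538M, Government deposits −€686M
Commercial banking system:
  Assets:      Reserves at CB +€891M, Securities −€743M
  Liabilities: Checkable deposits +€148M
So the change in checkable deposits held by the non-bank public at commercial banks is +€148 million.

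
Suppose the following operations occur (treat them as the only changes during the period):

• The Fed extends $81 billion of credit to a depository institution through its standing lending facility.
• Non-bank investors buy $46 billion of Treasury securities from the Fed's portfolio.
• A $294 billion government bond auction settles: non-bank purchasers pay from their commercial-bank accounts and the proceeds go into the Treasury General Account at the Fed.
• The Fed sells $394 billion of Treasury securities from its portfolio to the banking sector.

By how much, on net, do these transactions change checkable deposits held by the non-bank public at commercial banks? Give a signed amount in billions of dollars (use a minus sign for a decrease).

Fed balance sheet:
  Assets:      Securities −$440B, Loans to banks +$81B
  Liabilities: Bank reserves −$653B, Government deposits +$294B
Commercial banking system:
  Assets:      Reserves at CB −$653B, Securities +$394B
  Liabilities: Checkable deposits −$340B, Borrowings from CB +$81B
So the change in checkable deposits held by the non-bank public at commercial banks is -$340 billion.

-$340 billion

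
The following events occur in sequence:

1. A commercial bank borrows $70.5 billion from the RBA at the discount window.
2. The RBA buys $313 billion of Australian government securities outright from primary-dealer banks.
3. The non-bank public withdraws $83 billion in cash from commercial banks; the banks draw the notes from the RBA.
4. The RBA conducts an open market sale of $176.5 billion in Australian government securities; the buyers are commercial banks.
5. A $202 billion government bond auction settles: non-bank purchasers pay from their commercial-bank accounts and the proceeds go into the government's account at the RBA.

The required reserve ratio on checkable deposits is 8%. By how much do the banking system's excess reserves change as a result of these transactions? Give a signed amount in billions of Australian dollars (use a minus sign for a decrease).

Discount-window loan $70.5 billion: reserves +$70.5B, deposits 0.
OMO purchase (from banks) $313 billion: reserves +$313B, deposits 0.
Currency withdrawal $83 billion: reserves −$83B, deposits −$83B.
OMO sale (to banks) $176.5 billion: reserves −$176.5B, deposits 0.
Government account inflow $202 billion: reserves −$202B, deposits −$202B.
Totals: Δreserves = −$78B, Δdeposits = −$285B.
Δrequired reserves = 8% × −$285B = −$22.8B.
Δexcess reserves = Δreserves − Δrequired = −$78B − (−$22.8B) = -$55.2 billion.

-$55.2 billion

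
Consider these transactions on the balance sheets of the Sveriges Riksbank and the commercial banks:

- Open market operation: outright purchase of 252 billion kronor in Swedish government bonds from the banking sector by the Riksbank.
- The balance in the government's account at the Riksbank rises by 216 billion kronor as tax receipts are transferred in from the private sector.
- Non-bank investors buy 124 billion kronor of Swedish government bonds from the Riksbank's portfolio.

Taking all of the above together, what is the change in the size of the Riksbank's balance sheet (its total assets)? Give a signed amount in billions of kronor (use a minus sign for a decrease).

Riksbank balance sheet:
  Assets:      Securities +128B
  Liabilities: Bank reserves −88B, Government deposits +216B
Change in total Riksbank assets = +128 billion.

+128 billion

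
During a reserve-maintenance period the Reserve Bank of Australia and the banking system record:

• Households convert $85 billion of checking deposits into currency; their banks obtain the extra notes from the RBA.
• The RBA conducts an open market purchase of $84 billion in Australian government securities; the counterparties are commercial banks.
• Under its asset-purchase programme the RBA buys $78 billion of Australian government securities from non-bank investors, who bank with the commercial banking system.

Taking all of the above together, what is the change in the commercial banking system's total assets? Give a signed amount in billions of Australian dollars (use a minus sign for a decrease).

RBA balance sheet:
  Assets:      Securities +$162B
  Liabilities: Bank reserves +$77B, Currency in circulation +$85B
Commercial banking system:
  Assets:      Reserves at CB +$77B, Securities −$84B
  Liabilities: Checkable deposits −$7B
Change in total bank assets = -$7 billion.

-$7 billion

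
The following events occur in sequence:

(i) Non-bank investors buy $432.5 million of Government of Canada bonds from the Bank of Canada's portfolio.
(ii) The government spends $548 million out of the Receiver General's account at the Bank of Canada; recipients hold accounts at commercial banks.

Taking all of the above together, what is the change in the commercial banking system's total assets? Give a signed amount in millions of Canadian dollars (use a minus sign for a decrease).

Bank of Canada balance sheet:
  Assets:      Securities −$432.5M
  Liabilities: Bank reserves +$115.5M, Government deposits −$548M
Commercial banking system:
  Assets:      Reserves at CB +$115.5M
  Liabilities: Checkable deposits +$115.5M
Change in total bank assets = +$115.5 million.

+$115.5 million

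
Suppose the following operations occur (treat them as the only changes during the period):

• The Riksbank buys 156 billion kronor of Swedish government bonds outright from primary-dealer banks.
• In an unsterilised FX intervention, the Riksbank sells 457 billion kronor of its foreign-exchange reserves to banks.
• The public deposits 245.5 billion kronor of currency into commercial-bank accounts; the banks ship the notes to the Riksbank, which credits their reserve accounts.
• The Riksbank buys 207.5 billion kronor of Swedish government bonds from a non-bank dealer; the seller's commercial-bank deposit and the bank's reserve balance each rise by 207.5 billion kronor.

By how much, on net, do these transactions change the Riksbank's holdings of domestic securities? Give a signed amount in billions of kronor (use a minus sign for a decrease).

+363.5 billion

OMO purchase (from banks) 156 billion kronor: securities added to the Riksbank's portfolio → +156B.
FX sale 457 billion kronor: the Riksbank's securities portfolio is untouched → 0.
Currency deposit 245.5 billion kronor: the Riksbank's securities portfolio is untouched → 0.
Asset purchase (from non-banks) 207.5 billion kronor: securities added to the Riksbank's portfolio → +207.5B.
Net: 156 + 0 + 0 + 207.5 = +363.5 billion.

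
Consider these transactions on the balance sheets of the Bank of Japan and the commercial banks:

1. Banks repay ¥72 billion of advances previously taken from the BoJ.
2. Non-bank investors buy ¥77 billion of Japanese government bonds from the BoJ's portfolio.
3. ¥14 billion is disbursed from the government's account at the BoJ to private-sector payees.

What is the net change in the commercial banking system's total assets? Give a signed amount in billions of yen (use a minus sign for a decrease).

-¥135 billion

BoJ balance sheet:
  Assets:      Securities −¥77B, Loans to banks −¥72B
  Liabilities: Bank reserves −¥135B, Government deposits −¥14B
Commercial banking system:
  Assets:      Reserves at CB −¥135B
  Liabilities: Checkable deposits −¥63B, Borrowings from CB −¥72B
Change in total bank assets = -¥135 billion.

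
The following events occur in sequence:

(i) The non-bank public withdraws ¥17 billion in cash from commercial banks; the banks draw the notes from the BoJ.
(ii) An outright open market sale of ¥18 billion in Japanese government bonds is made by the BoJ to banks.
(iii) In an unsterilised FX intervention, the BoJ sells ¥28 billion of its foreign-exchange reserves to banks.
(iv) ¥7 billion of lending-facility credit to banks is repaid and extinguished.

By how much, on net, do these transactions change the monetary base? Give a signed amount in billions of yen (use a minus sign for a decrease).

-¥53 billion

Currency withdrawal ¥17 billion: just a shift between currency and reserves — both are base money → 0.
OMO sale (to banks) ¥18 billion: BoJ balance sheet contracts → −¥18B.
FX sale ¥28 billion: BoJ balance sheet contracts → −¥28B.
Discount-window repayment ¥7 billion: BoJ balance sheet contracts → −¥7B.
Net: 0 − 18 − 28 − 7 = -¥53 billion.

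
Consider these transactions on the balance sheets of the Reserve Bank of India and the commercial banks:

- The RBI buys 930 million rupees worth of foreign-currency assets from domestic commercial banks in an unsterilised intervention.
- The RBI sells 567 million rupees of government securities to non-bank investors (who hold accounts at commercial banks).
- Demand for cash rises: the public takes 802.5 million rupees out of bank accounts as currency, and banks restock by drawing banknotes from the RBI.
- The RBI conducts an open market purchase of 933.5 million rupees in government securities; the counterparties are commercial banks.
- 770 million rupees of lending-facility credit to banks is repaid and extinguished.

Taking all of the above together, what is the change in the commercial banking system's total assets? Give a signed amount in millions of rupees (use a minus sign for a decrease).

-2139.5 million

RBI balance sheet:
  Assets:      Securities +366.5M, Loans to banks −770M, Foreign assets +930M
  Liabilities: Bank reserves −276M, Currency in circulation +802.5M
Commercial banking system:
  Assets:      Reserves at CB −276M, Securities −933.5M, Foreign assets −930M
  Liabilities: Checkable deposits −1369.5M, Borrowings from CB −770M
Change in total bank assets = -2139.5 million.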